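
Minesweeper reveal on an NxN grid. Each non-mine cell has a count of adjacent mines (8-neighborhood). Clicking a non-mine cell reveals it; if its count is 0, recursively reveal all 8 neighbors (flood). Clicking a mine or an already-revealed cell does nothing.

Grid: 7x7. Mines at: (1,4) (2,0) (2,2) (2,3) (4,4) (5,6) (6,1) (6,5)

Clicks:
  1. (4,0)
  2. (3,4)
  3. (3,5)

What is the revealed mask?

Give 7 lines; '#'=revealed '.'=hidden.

Click 1 (4,0) count=0: revealed 12 new [(3,0) (3,1) (3,2) (3,3) (4,0) (4,1) (4,2) (4,3) (5,0) (5,1) (5,2) (5,3)] -> total=12
Click 2 (3,4) count=2: revealed 1 new [(3,4)] -> total=13
Click 3 (3,5) count=1: revealed 1 new [(3,5)] -> total=14

Answer: .......
.......
.......
######.
####...
####...
.......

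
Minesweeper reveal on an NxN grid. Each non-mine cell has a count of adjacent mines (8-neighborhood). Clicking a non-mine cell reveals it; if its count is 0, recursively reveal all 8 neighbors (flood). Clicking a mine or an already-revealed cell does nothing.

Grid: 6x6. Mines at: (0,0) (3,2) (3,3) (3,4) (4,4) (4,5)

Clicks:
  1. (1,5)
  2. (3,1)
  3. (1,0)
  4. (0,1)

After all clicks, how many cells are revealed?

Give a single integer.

Click 1 (1,5) count=0: revealed 15 new [(0,1) (0,2) (0,3) (0,4) (0,5) (1,1) (1,2) (1,3) (1,4) (1,5) (2,1) (2,2) (2,3) (2,4) (2,5)] -> total=15
Click 2 (3,1) count=1: revealed 1 new [(3,1)] -> total=16
Click 3 (1,0) count=1: revealed 1 new [(1,0)] -> total=17
Click 4 (0,1) count=1: revealed 0 new [(none)] -> total=17

Answer: 17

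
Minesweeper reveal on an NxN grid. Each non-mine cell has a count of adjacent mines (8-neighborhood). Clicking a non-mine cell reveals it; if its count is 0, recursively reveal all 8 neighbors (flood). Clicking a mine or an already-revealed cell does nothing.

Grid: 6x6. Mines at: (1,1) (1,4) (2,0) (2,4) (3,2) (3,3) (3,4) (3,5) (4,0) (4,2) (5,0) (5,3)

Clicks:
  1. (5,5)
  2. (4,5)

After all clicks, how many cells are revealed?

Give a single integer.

Answer: 4

Derivation:
Click 1 (5,5) count=0: revealed 4 new [(4,4) (4,5) (5,4) (5,5)] -> total=4
Click 2 (4,5) count=2: revealed 0 new [(none)] -> total=4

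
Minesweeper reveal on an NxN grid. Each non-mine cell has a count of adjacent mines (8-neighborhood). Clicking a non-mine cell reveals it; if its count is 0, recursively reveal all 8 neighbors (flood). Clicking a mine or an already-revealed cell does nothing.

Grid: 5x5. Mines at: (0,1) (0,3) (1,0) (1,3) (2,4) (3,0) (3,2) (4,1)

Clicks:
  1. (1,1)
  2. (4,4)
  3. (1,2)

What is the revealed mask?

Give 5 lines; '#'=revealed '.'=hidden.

Click 1 (1,1) count=2: revealed 1 new [(1,1)] -> total=1
Click 2 (4,4) count=0: revealed 4 new [(3,3) (3,4) (4,3) (4,4)] -> total=5
Click 3 (1,2) count=3: revealed 1 new [(1,2)] -> total=6

Answer: .....
.##..
.....
...##
...##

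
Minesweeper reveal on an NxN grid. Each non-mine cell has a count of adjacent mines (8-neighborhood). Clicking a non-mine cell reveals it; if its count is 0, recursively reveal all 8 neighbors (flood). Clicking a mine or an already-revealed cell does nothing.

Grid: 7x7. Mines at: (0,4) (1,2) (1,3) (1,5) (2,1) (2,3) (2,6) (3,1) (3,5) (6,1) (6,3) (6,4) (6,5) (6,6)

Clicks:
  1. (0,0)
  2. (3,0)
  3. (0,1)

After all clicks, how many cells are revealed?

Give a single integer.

Answer: 5

Derivation:
Click 1 (0,0) count=0: revealed 4 new [(0,0) (0,1) (1,0) (1,1)] -> total=4
Click 2 (3,0) count=2: revealed 1 new [(3,0)] -> total=5
Click 3 (0,1) count=1: revealed 0 new [(none)] -> total=5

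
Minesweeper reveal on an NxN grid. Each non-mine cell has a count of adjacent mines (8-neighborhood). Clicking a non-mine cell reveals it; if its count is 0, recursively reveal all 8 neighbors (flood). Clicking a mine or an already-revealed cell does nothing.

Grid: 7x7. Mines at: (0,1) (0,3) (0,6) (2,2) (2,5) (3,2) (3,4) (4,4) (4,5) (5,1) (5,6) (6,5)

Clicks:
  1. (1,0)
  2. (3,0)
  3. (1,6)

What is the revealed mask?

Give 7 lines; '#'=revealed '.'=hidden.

Answer: .......
##....#
##.....
##.....
##.....
.......
.......

Derivation:
Click 1 (1,0) count=1: revealed 1 new [(1,0)] -> total=1
Click 2 (3,0) count=0: revealed 7 new [(1,1) (2,0) (2,1) (3,0) (3,1) (4,0) (4,1)] -> total=8
Click 3 (1,6) count=2: revealed 1 new [(1,6)] -> total=9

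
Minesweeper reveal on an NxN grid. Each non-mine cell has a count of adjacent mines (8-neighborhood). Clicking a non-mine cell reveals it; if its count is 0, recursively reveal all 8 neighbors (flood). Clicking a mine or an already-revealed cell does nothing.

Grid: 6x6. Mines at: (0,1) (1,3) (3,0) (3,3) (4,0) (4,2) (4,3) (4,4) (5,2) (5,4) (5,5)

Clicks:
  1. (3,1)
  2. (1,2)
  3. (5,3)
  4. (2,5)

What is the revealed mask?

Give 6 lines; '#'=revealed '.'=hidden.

Answer: ....##
..#.##
....##
.#..##
......
...#..

Derivation:
Click 1 (3,1) count=3: revealed 1 new [(3,1)] -> total=1
Click 2 (1,2) count=2: revealed 1 new [(1,2)] -> total=2
Click 3 (5,3) count=5: revealed 1 new [(5,3)] -> total=3
Click 4 (2,5) count=0: revealed 8 new [(0,4) (0,5) (1,4) (1,5) (2,4) (2,5) (3,4) (3,5)] -> total=11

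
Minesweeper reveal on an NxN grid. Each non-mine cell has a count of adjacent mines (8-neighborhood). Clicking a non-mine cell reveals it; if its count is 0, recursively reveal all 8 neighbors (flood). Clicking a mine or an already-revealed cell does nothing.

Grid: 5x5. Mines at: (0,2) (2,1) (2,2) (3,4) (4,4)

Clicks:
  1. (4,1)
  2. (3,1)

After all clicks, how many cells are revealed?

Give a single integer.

Click 1 (4,1) count=0: revealed 8 new [(3,0) (3,1) (3,2) (3,3) (4,0) (4,1) (4,2) (4,3)] -> total=8
Click 2 (3,1) count=2: revealed 0 new [(none)] -> total=8

Answer: 8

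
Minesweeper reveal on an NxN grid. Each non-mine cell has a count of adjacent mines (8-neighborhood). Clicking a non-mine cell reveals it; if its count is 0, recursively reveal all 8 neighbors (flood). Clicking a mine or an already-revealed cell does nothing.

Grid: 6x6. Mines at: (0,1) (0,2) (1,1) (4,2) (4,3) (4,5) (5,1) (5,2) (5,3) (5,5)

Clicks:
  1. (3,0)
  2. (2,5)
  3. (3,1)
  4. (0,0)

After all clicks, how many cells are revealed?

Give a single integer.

Answer: 22

Derivation:
Click 1 (3,0) count=0: revealed 6 new [(2,0) (2,1) (3,0) (3,1) (4,0) (4,1)] -> total=6
Click 2 (2,5) count=0: revealed 15 new [(0,3) (0,4) (0,5) (1,2) (1,3) (1,4) (1,5) (2,2) (2,3) (2,4) (2,5) (3,2) (3,3) (3,4) (3,5)] -> total=21
Click 3 (3,1) count=1: revealed 0 new [(none)] -> total=21
Click 4 (0,0) count=2: revealed 1 new [(0,0)] -> total=22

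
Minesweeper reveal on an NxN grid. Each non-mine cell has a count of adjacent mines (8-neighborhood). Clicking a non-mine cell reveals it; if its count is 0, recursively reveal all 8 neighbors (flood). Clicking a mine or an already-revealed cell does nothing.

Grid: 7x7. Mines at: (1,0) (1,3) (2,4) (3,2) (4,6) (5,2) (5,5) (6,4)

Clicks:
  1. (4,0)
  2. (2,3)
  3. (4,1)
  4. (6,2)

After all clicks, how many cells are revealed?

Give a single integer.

Answer: 12

Derivation:
Click 1 (4,0) count=0: revealed 10 new [(2,0) (2,1) (3,0) (3,1) (4,0) (4,1) (5,0) (5,1) (6,0) (6,1)] -> total=10
Click 2 (2,3) count=3: revealed 1 new [(2,3)] -> total=11
Click 3 (4,1) count=2: revealed 0 new [(none)] -> total=11
Click 4 (6,2) count=1: revealed 1 new [(6,2)] -> total=12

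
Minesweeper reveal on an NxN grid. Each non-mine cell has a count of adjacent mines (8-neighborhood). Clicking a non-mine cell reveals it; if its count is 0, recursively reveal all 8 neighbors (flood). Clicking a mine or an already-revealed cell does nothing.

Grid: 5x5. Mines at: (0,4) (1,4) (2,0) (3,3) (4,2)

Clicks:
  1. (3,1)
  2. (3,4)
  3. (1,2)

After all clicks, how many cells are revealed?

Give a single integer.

Answer: 13

Derivation:
Click 1 (3,1) count=2: revealed 1 new [(3,1)] -> total=1
Click 2 (3,4) count=1: revealed 1 new [(3,4)] -> total=2
Click 3 (1,2) count=0: revealed 11 new [(0,0) (0,1) (0,2) (0,3) (1,0) (1,1) (1,2) (1,3) (2,1) (2,2) (2,3)] -> total=13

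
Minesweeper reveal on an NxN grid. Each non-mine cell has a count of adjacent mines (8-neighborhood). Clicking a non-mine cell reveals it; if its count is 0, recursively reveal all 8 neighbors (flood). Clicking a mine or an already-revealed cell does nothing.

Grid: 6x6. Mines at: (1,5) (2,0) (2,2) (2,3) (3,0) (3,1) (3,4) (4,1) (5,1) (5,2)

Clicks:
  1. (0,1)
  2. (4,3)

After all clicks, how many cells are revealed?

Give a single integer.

Click 1 (0,1) count=0: revealed 10 new [(0,0) (0,1) (0,2) (0,3) (0,4) (1,0) (1,1) (1,2) (1,3) (1,4)] -> total=10
Click 2 (4,3) count=2: revealed 1 new [(4,3)] -> total=11

Answer: 11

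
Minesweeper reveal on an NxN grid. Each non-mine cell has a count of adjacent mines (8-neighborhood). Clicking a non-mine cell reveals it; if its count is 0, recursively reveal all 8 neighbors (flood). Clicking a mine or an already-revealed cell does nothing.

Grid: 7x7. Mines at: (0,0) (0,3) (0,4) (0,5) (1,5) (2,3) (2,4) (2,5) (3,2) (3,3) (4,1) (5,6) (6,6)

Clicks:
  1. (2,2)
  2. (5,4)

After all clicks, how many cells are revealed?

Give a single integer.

Answer: 17

Derivation:
Click 1 (2,2) count=3: revealed 1 new [(2,2)] -> total=1
Click 2 (5,4) count=0: revealed 16 new [(4,2) (4,3) (4,4) (4,5) (5,0) (5,1) (5,2) (5,3) (5,4) (5,5) (6,0) (6,1) (6,2) (6,3) (6,4) (6,5)] -> total=17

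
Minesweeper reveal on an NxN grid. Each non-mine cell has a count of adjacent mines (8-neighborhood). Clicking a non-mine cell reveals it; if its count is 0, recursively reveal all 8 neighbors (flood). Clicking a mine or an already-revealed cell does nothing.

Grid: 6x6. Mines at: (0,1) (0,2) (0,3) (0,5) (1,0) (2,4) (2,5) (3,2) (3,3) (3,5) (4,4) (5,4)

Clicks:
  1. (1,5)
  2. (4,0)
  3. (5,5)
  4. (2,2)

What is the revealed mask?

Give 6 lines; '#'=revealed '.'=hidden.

Click 1 (1,5) count=3: revealed 1 new [(1,5)] -> total=1
Click 2 (4,0) count=0: revealed 12 new [(2,0) (2,1) (3,0) (3,1) (4,0) (4,1) (4,2) (4,3) (5,0) (5,1) (5,2) (5,3)] -> total=13
Click 3 (5,5) count=2: revealed 1 new [(5,5)] -> total=14
Click 4 (2,2) count=2: revealed 1 new [(2,2)] -> total=15

Answer: ......
.....#
###...
##....
####..
####.#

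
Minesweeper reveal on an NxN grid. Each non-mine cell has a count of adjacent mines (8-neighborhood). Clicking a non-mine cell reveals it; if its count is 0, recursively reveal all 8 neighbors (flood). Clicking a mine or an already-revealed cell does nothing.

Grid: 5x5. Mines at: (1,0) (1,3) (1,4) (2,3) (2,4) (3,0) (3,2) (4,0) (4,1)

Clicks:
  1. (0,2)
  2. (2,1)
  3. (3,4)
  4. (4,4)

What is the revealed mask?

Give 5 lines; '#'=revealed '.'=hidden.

Answer: ..#..
.....
.#...
...##
...##

Derivation:
Click 1 (0,2) count=1: revealed 1 new [(0,2)] -> total=1
Click 2 (2,1) count=3: revealed 1 new [(2,1)] -> total=2
Click 3 (3,4) count=2: revealed 1 new [(3,4)] -> total=3
Click 4 (4,4) count=0: revealed 3 new [(3,3) (4,3) (4,4)] -> total=6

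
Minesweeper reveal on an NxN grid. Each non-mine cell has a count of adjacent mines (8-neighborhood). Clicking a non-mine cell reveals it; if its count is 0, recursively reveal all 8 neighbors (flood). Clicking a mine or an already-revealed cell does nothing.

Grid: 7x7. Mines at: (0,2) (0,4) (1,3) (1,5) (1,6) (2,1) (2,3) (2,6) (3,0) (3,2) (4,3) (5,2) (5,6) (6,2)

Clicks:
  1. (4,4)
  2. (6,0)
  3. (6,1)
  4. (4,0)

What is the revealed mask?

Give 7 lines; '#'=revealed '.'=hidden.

Answer: .......
.......
.......
.......
##..#..
##.....
##.....

Derivation:
Click 1 (4,4) count=1: revealed 1 new [(4,4)] -> total=1
Click 2 (6,0) count=0: revealed 6 new [(4,0) (4,1) (5,0) (5,1) (6,0) (6,1)] -> total=7
Click 3 (6,1) count=2: revealed 0 new [(none)] -> total=7
Click 4 (4,0) count=1: revealed 0 new [(none)] -> total=7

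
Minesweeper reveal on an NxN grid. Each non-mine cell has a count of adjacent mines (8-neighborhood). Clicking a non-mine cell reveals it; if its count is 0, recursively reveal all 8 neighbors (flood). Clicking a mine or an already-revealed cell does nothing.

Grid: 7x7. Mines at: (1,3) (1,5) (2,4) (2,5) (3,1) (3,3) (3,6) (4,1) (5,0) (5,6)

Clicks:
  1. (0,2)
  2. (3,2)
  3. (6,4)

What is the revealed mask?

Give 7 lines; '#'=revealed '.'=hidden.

Click 1 (0,2) count=1: revealed 1 new [(0,2)] -> total=1
Click 2 (3,2) count=3: revealed 1 new [(3,2)] -> total=2
Click 3 (6,4) count=0: revealed 14 new [(4,2) (4,3) (4,4) (4,5) (5,1) (5,2) (5,3) (5,4) (5,5) (6,1) (6,2) (6,3) (6,4) (6,5)] -> total=16

Answer: ..#....
.......
.......
..#....
..####.
.#####.
.#####.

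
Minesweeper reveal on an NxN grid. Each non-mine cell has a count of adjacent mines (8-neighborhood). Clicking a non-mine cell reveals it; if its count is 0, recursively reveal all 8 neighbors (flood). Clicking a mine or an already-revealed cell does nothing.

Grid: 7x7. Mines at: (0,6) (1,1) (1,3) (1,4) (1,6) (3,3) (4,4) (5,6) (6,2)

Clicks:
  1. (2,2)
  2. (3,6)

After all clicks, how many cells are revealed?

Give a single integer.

Answer: 7

Derivation:
Click 1 (2,2) count=3: revealed 1 new [(2,2)] -> total=1
Click 2 (3,6) count=0: revealed 6 new [(2,5) (2,6) (3,5) (3,6) (4,5) (4,6)] -> total=7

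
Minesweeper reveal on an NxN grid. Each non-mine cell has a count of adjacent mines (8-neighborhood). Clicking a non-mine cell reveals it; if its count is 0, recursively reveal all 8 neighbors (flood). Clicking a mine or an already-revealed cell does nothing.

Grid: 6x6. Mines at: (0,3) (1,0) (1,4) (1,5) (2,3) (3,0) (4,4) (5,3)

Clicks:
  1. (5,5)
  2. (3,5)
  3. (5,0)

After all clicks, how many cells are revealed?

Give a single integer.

Click 1 (5,5) count=1: revealed 1 new [(5,5)] -> total=1
Click 2 (3,5) count=1: revealed 1 new [(3,5)] -> total=2
Click 3 (5,0) count=0: revealed 6 new [(4,0) (4,1) (4,2) (5,0) (5,1) (5,2)] -> total=8

Answer: 8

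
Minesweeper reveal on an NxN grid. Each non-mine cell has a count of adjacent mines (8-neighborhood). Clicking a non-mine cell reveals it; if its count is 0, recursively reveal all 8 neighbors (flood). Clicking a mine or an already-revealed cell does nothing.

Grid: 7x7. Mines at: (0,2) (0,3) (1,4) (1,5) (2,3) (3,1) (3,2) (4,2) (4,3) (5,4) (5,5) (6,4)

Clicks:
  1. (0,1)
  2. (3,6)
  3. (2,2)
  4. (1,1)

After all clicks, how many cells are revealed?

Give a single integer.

Answer: 12

Derivation:
Click 1 (0,1) count=1: revealed 1 new [(0,1)] -> total=1
Click 2 (3,6) count=0: revealed 9 new [(2,4) (2,5) (2,6) (3,4) (3,5) (3,6) (4,4) (4,5) (4,6)] -> total=10
Click 3 (2,2) count=3: revealed 1 new [(2,2)] -> total=11
Click 4 (1,1) count=1: revealed 1 new [(1,1)] -> total=12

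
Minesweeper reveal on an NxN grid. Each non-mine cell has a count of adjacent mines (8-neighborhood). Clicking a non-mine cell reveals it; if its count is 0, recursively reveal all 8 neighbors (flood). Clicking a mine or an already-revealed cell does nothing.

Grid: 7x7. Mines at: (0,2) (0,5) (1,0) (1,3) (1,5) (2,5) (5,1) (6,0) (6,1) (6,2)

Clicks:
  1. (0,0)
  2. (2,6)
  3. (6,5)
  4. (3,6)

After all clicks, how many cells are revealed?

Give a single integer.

Click 1 (0,0) count=1: revealed 1 new [(0,0)] -> total=1
Click 2 (2,6) count=2: revealed 1 new [(2,6)] -> total=2
Click 3 (6,5) count=0: revealed 28 new [(2,0) (2,1) (2,2) (2,3) (2,4) (3,0) (3,1) (3,2) (3,3) (3,4) (3,5) (3,6) (4,0) (4,1) (4,2) (4,3) (4,4) (4,5) (4,6) (5,2) (5,3) (5,4) (5,5) (5,6) (6,3) (6,4) (6,5) (6,6)] -> total=30
Click 4 (3,6) count=1: revealed 0 new [(none)] -> total=30

Answer: 30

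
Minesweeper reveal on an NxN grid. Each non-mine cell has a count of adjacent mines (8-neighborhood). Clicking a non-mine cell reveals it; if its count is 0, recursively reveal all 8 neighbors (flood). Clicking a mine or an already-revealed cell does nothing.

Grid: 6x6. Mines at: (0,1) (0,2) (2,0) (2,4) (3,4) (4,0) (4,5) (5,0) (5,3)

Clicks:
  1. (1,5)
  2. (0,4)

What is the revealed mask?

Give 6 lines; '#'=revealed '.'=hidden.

Click 1 (1,5) count=1: revealed 1 new [(1,5)] -> total=1
Click 2 (0,4) count=0: revealed 5 new [(0,3) (0,4) (0,5) (1,3) (1,4)] -> total=6

Answer: ...###
...###
......
......
......
......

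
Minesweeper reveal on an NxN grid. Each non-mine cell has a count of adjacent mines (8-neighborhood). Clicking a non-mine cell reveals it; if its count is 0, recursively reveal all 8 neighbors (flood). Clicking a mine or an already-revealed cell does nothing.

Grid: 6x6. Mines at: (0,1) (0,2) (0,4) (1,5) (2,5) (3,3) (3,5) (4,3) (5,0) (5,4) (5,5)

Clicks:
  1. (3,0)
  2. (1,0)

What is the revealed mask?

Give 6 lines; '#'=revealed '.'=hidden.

Answer: ......
###...
###...
###...
###...
......

Derivation:
Click 1 (3,0) count=0: revealed 12 new [(1,0) (1,1) (1,2) (2,0) (2,1) (2,2) (3,0) (3,1) (3,2) (4,0) (4,1) (4,2)] -> total=12
Click 2 (1,0) count=1: revealed 0 new [(none)] -> total=12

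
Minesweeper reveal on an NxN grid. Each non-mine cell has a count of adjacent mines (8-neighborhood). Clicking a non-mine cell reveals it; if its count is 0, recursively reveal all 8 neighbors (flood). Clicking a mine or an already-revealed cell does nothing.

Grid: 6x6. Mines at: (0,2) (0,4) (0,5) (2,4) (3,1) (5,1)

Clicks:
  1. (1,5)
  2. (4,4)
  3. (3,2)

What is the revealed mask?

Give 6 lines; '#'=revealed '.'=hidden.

Answer: ......
.....#
......
..####
..####
..####

Derivation:
Click 1 (1,5) count=3: revealed 1 new [(1,5)] -> total=1
Click 2 (4,4) count=0: revealed 12 new [(3,2) (3,3) (3,4) (3,5) (4,2) (4,3) (4,4) (4,5) (5,2) (5,3) (5,4) (5,5)] -> total=13
Click 3 (3,2) count=1: revealed 0 new [(none)] -> total=13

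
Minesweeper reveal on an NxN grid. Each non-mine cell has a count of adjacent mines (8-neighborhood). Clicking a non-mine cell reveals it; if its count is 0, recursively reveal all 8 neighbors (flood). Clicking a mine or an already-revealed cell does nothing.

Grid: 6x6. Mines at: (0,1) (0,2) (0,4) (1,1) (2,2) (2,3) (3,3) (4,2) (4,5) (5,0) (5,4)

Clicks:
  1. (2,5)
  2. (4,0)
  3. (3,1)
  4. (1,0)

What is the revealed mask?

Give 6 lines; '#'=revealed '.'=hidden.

Click 1 (2,5) count=0: revealed 6 new [(1,4) (1,5) (2,4) (2,5) (3,4) (3,5)] -> total=6
Click 2 (4,0) count=1: revealed 1 new [(4,0)] -> total=7
Click 3 (3,1) count=2: revealed 1 new [(3,1)] -> total=8
Click 4 (1,0) count=2: revealed 1 new [(1,0)] -> total=9

Answer: ......
#...##
....##
.#..##
#.....
......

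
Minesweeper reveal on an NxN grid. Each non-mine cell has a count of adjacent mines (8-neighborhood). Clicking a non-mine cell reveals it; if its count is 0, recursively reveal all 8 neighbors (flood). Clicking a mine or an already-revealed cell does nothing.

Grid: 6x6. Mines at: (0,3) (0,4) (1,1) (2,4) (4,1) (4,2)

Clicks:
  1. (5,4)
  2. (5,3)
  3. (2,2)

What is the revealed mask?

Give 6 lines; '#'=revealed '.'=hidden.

Click 1 (5,4) count=0: revealed 9 new [(3,3) (3,4) (3,5) (4,3) (4,4) (4,5) (5,3) (5,4) (5,5)] -> total=9
Click 2 (5,3) count=1: revealed 0 new [(none)] -> total=9
Click 3 (2,2) count=1: revealed 1 new [(2,2)] -> total=10

Answer: ......
......
..#...
...###
...###
...###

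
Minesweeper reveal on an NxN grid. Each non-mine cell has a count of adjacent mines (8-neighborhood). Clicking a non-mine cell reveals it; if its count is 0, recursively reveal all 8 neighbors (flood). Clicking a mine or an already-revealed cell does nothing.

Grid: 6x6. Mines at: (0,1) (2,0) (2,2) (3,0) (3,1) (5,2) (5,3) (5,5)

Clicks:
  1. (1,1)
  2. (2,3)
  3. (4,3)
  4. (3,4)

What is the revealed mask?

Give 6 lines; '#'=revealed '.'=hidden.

Click 1 (1,1) count=3: revealed 1 new [(1,1)] -> total=1
Click 2 (2,3) count=1: revealed 1 new [(2,3)] -> total=2
Click 3 (4,3) count=2: revealed 1 new [(4,3)] -> total=3
Click 4 (3,4) count=0: revealed 15 new [(0,2) (0,3) (0,4) (0,5) (1,2) (1,3) (1,4) (1,5) (2,4) (2,5) (3,3) (3,4) (3,5) (4,4) (4,5)] -> total=18

Answer: ..####
.#####
...###
...###
...###
......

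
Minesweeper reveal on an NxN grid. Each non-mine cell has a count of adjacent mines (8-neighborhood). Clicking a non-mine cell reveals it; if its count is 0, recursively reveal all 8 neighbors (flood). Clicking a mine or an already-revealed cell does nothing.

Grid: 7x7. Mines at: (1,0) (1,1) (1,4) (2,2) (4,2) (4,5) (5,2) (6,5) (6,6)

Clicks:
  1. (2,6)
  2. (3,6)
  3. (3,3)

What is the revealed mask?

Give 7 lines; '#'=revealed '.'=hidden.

Click 1 (2,6) count=0: revealed 8 new [(0,5) (0,6) (1,5) (1,6) (2,5) (2,6) (3,5) (3,6)] -> total=8
Click 2 (3,6) count=1: revealed 0 new [(none)] -> total=8
Click 3 (3,3) count=2: revealed 1 new [(3,3)] -> total=9

Answer: .....##
.....##
.....##
...#.##
.......
.......
.......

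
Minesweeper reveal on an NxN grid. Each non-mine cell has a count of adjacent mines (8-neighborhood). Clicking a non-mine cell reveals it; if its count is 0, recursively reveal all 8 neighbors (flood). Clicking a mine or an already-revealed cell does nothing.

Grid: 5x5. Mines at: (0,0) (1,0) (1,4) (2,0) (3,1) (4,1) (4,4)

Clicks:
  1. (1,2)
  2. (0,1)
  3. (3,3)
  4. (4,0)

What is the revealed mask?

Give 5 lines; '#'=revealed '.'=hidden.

Answer: .###.
.###.
.###.
...#.
#....

Derivation:
Click 1 (1,2) count=0: revealed 9 new [(0,1) (0,2) (0,3) (1,1) (1,2) (1,3) (2,1) (2,2) (2,3)] -> total=9
Click 2 (0,1) count=2: revealed 0 new [(none)] -> total=9
Click 3 (3,3) count=1: revealed 1 new [(3,3)] -> total=10
Click 4 (4,0) count=2: revealed 1 new [(4,0)] -> total=11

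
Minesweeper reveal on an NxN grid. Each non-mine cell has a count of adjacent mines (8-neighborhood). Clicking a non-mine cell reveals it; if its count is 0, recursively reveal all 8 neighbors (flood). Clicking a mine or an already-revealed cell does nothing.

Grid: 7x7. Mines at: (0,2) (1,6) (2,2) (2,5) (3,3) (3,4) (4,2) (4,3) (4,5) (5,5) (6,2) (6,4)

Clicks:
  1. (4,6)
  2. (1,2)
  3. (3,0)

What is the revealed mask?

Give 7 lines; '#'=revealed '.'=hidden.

Answer: ##.....
###....
##.....
##.....
##....#
##.....
##.....

Derivation:
Click 1 (4,6) count=2: revealed 1 new [(4,6)] -> total=1
Click 2 (1,2) count=2: revealed 1 new [(1,2)] -> total=2
Click 3 (3,0) count=0: revealed 14 new [(0,0) (0,1) (1,0) (1,1) (2,0) (2,1) (3,0) (3,1) (4,0) (4,1) (5,0) (5,1) (6,0) (6,1)] -> total=16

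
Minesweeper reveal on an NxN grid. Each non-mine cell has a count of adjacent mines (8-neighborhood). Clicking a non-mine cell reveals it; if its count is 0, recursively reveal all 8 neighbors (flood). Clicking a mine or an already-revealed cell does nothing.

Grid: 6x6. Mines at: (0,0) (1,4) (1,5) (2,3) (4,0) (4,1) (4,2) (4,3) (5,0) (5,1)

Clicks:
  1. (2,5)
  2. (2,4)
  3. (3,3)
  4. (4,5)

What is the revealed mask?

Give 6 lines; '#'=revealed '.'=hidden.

Answer: ......
......
....##
...###
....##
....##

Derivation:
Click 1 (2,5) count=2: revealed 1 new [(2,5)] -> total=1
Click 2 (2,4) count=3: revealed 1 new [(2,4)] -> total=2
Click 3 (3,3) count=3: revealed 1 new [(3,3)] -> total=3
Click 4 (4,5) count=0: revealed 6 new [(3,4) (3,5) (4,4) (4,5) (5,4) (5,5)] -> total=9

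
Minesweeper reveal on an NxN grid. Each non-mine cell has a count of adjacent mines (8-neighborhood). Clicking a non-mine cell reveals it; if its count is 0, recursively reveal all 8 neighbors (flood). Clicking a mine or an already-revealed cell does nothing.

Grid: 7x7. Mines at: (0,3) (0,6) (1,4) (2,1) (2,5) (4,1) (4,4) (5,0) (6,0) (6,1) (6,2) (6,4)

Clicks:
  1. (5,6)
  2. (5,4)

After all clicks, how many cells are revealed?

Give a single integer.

Click 1 (5,6) count=0: revealed 8 new [(3,5) (3,6) (4,5) (4,6) (5,5) (5,6) (6,5) (6,6)] -> total=8
Click 2 (5,4) count=2: revealed 1 new [(5,4)] -> total=9

Answer: 9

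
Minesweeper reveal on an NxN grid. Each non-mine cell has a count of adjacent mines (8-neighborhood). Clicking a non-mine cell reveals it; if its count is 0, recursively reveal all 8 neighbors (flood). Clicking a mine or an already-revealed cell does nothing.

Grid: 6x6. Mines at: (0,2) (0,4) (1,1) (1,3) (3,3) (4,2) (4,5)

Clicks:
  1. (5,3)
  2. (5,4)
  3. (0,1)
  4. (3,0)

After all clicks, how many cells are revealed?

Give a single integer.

Click 1 (5,3) count=1: revealed 1 new [(5,3)] -> total=1
Click 2 (5,4) count=1: revealed 1 new [(5,4)] -> total=2
Click 3 (0,1) count=2: revealed 1 new [(0,1)] -> total=3
Click 4 (3,0) count=0: revealed 8 new [(2,0) (2,1) (3,0) (3,1) (4,0) (4,1) (5,0) (5,1)] -> total=11

Answer: 11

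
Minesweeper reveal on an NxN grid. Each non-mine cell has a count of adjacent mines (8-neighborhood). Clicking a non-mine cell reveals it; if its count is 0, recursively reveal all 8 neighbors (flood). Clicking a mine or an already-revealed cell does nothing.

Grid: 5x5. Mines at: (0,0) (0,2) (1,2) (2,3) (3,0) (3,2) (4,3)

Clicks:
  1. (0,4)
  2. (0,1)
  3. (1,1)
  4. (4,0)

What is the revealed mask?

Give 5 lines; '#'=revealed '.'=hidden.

Click 1 (0,4) count=0: revealed 4 new [(0,3) (0,4) (1,3) (1,4)] -> total=4
Click 2 (0,1) count=3: revealed 1 new [(0,1)] -> total=5
Click 3 (1,1) count=3: revealed 1 new [(1,1)] -> total=6
Click 4 (4,0) count=1: revealed 1 new [(4,0)] -> total=7

Answer: .#.##
.#.##
.....
.....
#....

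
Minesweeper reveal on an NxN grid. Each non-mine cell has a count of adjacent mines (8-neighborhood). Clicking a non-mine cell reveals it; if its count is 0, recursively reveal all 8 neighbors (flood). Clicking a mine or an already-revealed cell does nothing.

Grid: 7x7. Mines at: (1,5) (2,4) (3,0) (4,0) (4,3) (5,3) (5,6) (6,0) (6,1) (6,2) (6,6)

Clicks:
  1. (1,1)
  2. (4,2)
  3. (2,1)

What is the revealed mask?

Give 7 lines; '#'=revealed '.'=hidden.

Answer: #####..
#####..
####...
.###...
..#....
.......
.......

Derivation:
Click 1 (1,1) count=0: revealed 17 new [(0,0) (0,1) (0,2) (0,3) (0,4) (1,0) (1,1) (1,2) (1,3) (1,4) (2,0) (2,1) (2,2) (2,3) (3,1) (3,2) (3,3)] -> total=17
Click 2 (4,2) count=2: revealed 1 new [(4,2)] -> total=18
Click 3 (2,1) count=1: revealed 0 new [(none)] -> total=18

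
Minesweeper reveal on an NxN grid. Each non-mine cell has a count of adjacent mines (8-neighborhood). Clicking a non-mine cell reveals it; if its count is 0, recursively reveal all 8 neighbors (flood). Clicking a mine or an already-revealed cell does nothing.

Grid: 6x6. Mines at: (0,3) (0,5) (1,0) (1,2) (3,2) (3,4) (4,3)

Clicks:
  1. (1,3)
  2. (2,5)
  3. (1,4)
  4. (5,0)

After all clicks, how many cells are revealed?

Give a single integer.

Answer: 13

Derivation:
Click 1 (1,3) count=2: revealed 1 new [(1,3)] -> total=1
Click 2 (2,5) count=1: revealed 1 new [(2,5)] -> total=2
Click 3 (1,4) count=2: revealed 1 new [(1,4)] -> total=3
Click 4 (5,0) count=0: revealed 10 new [(2,0) (2,1) (3,0) (3,1) (4,0) (4,1) (4,2) (5,0) (5,1) (5,2)] -> total=13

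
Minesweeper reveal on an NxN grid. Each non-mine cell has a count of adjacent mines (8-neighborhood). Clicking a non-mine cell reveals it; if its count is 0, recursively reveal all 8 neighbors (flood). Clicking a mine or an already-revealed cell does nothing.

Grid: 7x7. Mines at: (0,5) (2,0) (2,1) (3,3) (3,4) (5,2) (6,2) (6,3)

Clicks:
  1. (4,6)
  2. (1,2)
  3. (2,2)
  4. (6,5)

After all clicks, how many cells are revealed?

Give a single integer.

Answer: 17

Derivation:
Click 1 (4,6) count=0: revealed 15 new [(1,5) (1,6) (2,5) (2,6) (3,5) (3,6) (4,4) (4,5) (4,6) (5,4) (5,5) (5,6) (6,4) (6,5) (6,6)] -> total=15
Click 2 (1,2) count=1: revealed 1 new [(1,2)] -> total=16
Click 3 (2,2) count=2: revealed 1 new [(2,2)] -> total=17
Click 4 (6,5) count=0: revealed 0 new [(none)] -> total=17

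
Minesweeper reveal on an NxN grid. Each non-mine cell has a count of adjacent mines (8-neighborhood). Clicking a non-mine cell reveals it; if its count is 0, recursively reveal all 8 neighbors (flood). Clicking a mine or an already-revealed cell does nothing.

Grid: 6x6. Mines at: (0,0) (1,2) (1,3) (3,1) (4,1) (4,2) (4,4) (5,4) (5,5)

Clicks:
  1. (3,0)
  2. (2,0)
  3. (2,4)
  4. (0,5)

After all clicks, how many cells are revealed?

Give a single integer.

Click 1 (3,0) count=2: revealed 1 new [(3,0)] -> total=1
Click 2 (2,0) count=1: revealed 1 new [(2,0)] -> total=2
Click 3 (2,4) count=1: revealed 1 new [(2,4)] -> total=3
Click 4 (0,5) count=0: revealed 7 new [(0,4) (0,5) (1,4) (1,5) (2,5) (3,4) (3,5)] -> total=10

Answer: 10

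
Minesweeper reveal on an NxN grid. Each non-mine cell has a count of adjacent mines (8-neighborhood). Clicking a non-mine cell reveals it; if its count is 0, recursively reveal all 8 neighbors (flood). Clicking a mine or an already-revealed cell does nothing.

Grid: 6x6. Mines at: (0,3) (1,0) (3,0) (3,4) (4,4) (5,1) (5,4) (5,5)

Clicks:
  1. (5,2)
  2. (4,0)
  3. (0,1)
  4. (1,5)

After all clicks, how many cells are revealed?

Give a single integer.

Click 1 (5,2) count=1: revealed 1 new [(5,2)] -> total=1
Click 2 (4,0) count=2: revealed 1 new [(4,0)] -> total=2
Click 3 (0,1) count=1: revealed 1 new [(0,1)] -> total=3
Click 4 (1,5) count=0: revealed 6 new [(0,4) (0,5) (1,4) (1,5) (2,4) (2,5)] -> total=9

Answer: 9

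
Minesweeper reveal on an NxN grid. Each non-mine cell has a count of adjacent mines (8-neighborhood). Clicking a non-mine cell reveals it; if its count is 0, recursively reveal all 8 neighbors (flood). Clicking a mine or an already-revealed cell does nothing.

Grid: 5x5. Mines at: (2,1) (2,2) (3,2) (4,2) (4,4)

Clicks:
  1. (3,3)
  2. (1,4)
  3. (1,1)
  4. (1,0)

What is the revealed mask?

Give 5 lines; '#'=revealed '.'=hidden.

Click 1 (3,3) count=4: revealed 1 new [(3,3)] -> total=1
Click 2 (1,4) count=0: revealed 13 new [(0,0) (0,1) (0,2) (0,3) (0,4) (1,0) (1,1) (1,2) (1,3) (1,4) (2,3) (2,4) (3,4)] -> total=14
Click 3 (1,1) count=2: revealed 0 new [(none)] -> total=14
Click 4 (1,0) count=1: revealed 0 new [(none)] -> total=14

Answer: #####
#####
...##
...##
.....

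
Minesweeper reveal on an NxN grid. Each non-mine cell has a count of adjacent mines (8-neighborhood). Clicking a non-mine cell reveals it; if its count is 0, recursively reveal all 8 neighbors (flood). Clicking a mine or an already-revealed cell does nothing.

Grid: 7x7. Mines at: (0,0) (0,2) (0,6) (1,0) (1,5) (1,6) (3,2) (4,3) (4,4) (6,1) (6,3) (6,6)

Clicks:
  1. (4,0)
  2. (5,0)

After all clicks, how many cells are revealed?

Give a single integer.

Answer: 8

Derivation:
Click 1 (4,0) count=0: revealed 8 new [(2,0) (2,1) (3,0) (3,1) (4,0) (4,1) (5,0) (5,1)] -> total=8
Click 2 (5,0) count=1: revealed 0 new [(none)] -> total=8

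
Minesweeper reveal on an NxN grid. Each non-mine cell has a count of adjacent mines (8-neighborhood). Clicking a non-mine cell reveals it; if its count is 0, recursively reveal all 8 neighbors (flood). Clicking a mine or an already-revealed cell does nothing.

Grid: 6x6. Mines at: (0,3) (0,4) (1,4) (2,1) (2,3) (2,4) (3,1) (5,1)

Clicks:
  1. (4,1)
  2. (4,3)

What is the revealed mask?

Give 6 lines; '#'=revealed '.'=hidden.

Answer: ......
......
......
..####
.#####
..####

Derivation:
Click 1 (4,1) count=2: revealed 1 new [(4,1)] -> total=1
Click 2 (4,3) count=0: revealed 12 new [(3,2) (3,3) (3,4) (3,5) (4,2) (4,3) (4,4) (4,5) (5,2) (5,3) (5,4) (5,5)] -> total=13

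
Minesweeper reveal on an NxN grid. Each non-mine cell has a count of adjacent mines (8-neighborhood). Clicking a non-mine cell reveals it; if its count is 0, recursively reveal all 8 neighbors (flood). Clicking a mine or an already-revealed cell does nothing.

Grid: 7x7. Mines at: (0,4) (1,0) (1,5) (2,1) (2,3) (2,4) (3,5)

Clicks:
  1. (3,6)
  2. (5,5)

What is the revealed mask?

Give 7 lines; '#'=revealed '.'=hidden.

Answer: .......
.......
.......
#####.#
#######
#######
#######

Derivation:
Click 1 (3,6) count=1: revealed 1 new [(3,6)] -> total=1
Click 2 (5,5) count=0: revealed 26 new [(3,0) (3,1) (3,2) (3,3) (3,4) (4,0) (4,1) (4,2) (4,3) (4,4) (4,5) (4,6) (5,0) (5,1) (5,2) (5,3) (5,4) (5,5) (5,6) (6,0) (6,1) (6,2) (6,3) (6,4) (6,5) (6,6)] -> total=27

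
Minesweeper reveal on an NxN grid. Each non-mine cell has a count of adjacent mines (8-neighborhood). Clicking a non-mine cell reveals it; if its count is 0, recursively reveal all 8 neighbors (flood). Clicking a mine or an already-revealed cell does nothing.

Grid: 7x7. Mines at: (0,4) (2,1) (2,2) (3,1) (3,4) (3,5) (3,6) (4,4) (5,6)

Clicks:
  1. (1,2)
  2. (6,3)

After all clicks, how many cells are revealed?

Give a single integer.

Answer: 17

Derivation:
Click 1 (1,2) count=2: revealed 1 new [(1,2)] -> total=1
Click 2 (6,3) count=0: revealed 16 new [(4,0) (4,1) (4,2) (4,3) (5,0) (5,1) (5,2) (5,3) (5,4) (5,5) (6,0) (6,1) (6,2) (6,3) (6,4) (6,5)] -> total=17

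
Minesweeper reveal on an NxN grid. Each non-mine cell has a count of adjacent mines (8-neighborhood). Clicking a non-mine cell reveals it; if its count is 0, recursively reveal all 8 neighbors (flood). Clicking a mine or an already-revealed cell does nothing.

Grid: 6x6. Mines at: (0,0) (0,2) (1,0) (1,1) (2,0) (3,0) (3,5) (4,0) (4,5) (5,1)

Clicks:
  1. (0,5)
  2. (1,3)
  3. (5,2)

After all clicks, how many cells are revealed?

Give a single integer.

Click 1 (0,5) count=0: revealed 23 new [(0,3) (0,4) (0,5) (1,2) (1,3) (1,4) (1,5) (2,1) (2,2) (2,3) (2,4) (2,5) (3,1) (3,2) (3,3) (3,4) (4,1) (4,2) (4,3) (4,4) (5,2) (5,3) (5,4)] -> total=23
Click 2 (1,3) count=1: revealed 0 new [(none)] -> total=23
Click 3 (5,2) count=1: revealed 0 new [(none)] -> total=23

Answer: 23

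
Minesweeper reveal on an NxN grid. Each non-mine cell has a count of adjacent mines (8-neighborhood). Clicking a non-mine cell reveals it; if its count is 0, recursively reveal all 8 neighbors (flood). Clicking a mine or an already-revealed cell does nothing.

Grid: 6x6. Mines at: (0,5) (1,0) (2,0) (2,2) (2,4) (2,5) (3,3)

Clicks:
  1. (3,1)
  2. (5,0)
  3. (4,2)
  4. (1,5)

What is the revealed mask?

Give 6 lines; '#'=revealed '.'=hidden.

Answer: ......
.....#
......
###.##
######
######

Derivation:
Click 1 (3,1) count=2: revealed 1 new [(3,1)] -> total=1
Click 2 (5,0) count=0: revealed 16 new [(3,0) (3,2) (3,4) (3,5) (4,0) (4,1) (4,2) (4,3) (4,4) (4,5) (5,0) (5,1) (5,2) (5,3) (5,4) (5,5)] -> total=17
Click 3 (4,2) count=1: revealed 0 new [(none)] -> total=17
Click 4 (1,5) count=3: revealed 1 new [(1,5)] -> total=18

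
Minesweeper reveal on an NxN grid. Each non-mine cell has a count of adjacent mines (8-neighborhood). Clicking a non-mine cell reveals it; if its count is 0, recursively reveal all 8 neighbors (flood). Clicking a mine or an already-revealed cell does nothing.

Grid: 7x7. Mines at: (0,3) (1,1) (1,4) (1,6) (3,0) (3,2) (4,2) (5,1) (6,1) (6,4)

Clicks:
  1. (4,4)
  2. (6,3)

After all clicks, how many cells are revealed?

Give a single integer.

Click 1 (4,4) count=0: revealed 18 new [(2,3) (2,4) (2,5) (2,6) (3,3) (3,4) (3,5) (3,6) (4,3) (4,4) (4,5) (4,6) (5,3) (5,4) (5,5) (5,6) (6,5) (6,6)] -> total=18
Click 2 (6,3) count=1: revealed 1 new [(6,3)] -> total=19

Answer: 19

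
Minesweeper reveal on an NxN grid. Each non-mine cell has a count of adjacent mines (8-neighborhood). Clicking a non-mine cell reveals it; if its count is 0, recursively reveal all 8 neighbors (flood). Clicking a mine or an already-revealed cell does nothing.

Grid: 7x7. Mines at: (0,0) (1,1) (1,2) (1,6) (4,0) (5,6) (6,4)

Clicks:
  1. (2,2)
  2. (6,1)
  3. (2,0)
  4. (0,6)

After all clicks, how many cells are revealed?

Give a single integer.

Click 1 (2,2) count=2: revealed 1 new [(2,2)] -> total=1
Click 2 (6,1) count=0: revealed 33 new [(0,3) (0,4) (0,5) (1,3) (1,4) (1,5) (2,1) (2,3) (2,4) (2,5) (2,6) (3,1) (3,2) (3,3) (3,4) (3,5) (3,6) (4,1) (4,2) (4,3) (4,4) (4,5) (4,6) (5,0) (5,1) (5,2) (5,3) (5,4) (5,5) (6,0) (6,1) (6,2) (6,3)] -> total=34
Click 3 (2,0) count=1: revealed 1 new [(2,0)] -> total=35
Click 4 (0,6) count=1: revealed 1 new [(0,6)] -> total=36

Answer: 36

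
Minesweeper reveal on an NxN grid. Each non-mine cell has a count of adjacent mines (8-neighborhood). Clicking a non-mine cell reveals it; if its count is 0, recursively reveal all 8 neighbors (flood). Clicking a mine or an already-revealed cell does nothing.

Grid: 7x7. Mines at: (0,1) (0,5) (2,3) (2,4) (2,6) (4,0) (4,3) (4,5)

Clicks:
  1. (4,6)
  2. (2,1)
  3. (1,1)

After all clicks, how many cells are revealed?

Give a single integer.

Click 1 (4,6) count=1: revealed 1 new [(4,6)] -> total=1
Click 2 (2,1) count=0: revealed 9 new [(1,0) (1,1) (1,2) (2,0) (2,1) (2,2) (3,0) (3,1) (3,2)] -> total=10
Click 3 (1,1) count=1: revealed 0 new [(none)] -> total=10

Answer: 10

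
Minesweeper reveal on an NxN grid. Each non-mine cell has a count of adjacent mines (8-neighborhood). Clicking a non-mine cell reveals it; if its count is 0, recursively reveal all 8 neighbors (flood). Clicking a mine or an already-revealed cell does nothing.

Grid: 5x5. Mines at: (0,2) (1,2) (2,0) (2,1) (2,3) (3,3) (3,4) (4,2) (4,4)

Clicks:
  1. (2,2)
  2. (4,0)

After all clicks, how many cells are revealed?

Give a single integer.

Answer: 5

Derivation:
Click 1 (2,2) count=4: revealed 1 new [(2,2)] -> total=1
Click 2 (4,0) count=0: revealed 4 new [(3,0) (3,1) (4,0) (4,1)] -> total=5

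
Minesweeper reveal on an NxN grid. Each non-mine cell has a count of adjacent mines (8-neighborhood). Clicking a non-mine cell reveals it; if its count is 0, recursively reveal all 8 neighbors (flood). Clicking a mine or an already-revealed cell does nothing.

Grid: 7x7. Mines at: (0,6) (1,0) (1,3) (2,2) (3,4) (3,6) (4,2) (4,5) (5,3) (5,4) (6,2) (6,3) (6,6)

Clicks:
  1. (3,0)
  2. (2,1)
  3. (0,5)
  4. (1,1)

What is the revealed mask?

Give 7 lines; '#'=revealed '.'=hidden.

Click 1 (3,0) count=0: revealed 10 new [(2,0) (2,1) (3,0) (3,1) (4,0) (4,1) (5,0) (5,1) (6,0) (6,1)] -> total=10
Click 2 (2,1) count=2: revealed 0 new [(none)] -> total=10
Click 3 (0,5) count=1: revealed 1 new [(0,5)] -> total=11
Click 4 (1,1) count=2: revealed 1 new [(1,1)] -> total=12

Answer: .....#.
.#.....
##.....
##.....
##.....
##.....
##.....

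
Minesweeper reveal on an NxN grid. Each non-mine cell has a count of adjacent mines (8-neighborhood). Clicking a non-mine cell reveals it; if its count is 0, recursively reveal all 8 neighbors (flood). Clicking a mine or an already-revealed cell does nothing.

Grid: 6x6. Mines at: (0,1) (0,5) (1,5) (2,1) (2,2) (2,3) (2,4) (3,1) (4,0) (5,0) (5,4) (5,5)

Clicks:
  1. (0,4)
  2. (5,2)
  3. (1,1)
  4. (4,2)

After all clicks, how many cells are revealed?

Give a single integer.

Answer: 8

Derivation:
Click 1 (0,4) count=2: revealed 1 new [(0,4)] -> total=1
Click 2 (5,2) count=0: revealed 6 new [(4,1) (4,2) (4,3) (5,1) (5,2) (5,3)] -> total=7
Click 3 (1,1) count=3: revealed 1 new [(1,1)] -> total=8
Click 4 (4,2) count=1: revealed 0 new [(none)] -> total=8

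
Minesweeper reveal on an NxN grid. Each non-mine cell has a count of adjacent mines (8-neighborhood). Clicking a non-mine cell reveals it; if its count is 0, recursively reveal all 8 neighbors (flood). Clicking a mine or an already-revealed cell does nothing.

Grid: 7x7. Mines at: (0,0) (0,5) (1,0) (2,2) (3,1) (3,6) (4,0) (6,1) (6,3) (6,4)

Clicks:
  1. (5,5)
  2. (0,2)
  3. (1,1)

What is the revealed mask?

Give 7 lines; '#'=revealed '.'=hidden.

Click 1 (5,5) count=1: revealed 1 new [(5,5)] -> total=1
Click 2 (0,2) count=0: revealed 8 new [(0,1) (0,2) (0,3) (0,4) (1,1) (1,2) (1,3) (1,4)] -> total=9
Click 3 (1,1) count=3: revealed 0 new [(none)] -> total=9

Answer: .####..
.####..
.......
.......
.......
.....#.
.......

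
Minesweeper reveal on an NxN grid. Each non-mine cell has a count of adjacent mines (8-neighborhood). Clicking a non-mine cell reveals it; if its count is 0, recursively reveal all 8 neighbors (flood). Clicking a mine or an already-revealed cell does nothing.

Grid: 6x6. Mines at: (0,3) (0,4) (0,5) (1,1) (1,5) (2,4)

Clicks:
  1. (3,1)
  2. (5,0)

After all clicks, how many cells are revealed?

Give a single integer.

Answer: 22

Derivation:
Click 1 (3,1) count=0: revealed 22 new [(2,0) (2,1) (2,2) (2,3) (3,0) (3,1) (3,2) (3,3) (3,4) (3,5) (4,0) (4,1) (4,2) (4,3) (4,4) (4,5) (5,0) (5,1) (5,2) (5,3) (5,4) (5,5)] -> total=22
Click 2 (5,0) count=0: revealed 0 new [(none)] -> total=22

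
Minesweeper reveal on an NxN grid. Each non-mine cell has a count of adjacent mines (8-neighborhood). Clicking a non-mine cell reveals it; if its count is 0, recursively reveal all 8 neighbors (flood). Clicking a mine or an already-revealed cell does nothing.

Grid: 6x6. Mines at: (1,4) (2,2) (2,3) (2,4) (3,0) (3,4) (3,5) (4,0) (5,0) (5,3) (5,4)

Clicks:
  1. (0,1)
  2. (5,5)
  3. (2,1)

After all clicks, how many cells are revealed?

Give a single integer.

Click 1 (0,1) count=0: revealed 10 new [(0,0) (0,1) (0,2) (0,3) (1,0) (1,1) (1,2) (1,3) (2,0) (2,1)] -> total=10
Click 2 (5,5) count=1: revealed 1 new [(5,5)] -> total=11
Click 3 (2,1) count=2: revealed 0 new [(none)] -> total=11

Answer: 11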